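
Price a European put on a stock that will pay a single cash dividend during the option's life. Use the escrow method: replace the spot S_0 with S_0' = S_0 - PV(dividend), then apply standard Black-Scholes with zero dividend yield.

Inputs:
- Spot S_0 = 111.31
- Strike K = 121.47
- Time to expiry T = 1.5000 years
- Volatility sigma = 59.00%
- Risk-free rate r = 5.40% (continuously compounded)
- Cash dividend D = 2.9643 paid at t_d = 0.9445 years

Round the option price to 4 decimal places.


PV(D) = D * exp(-r * t_d) = 2.9643 * 0.95027582 = 2.81690261
S_0' = S_0 - PV(D) = 111.3100 - 2.81690261 = 108.49309739
d1 = (ln(S_0'/K) + (r + sigma^2/2)*T) / (sigma*sqrt(T)) = 0.31704179
d2 = d1 - sigma*sqrt(T) = -0.40555768
exp(-rT) = 0.92219369
N(-d1) = 0.37560594; N(-d2) = 0.65746619
P = K * exp(-rT) * N(-d2) - S_0' * N(-d1) = 121.4700 * 0.92219369 * 0.65746619 - 108.49309739 * 0.37560594 = 32.8980

Answer: Price = 32.8980


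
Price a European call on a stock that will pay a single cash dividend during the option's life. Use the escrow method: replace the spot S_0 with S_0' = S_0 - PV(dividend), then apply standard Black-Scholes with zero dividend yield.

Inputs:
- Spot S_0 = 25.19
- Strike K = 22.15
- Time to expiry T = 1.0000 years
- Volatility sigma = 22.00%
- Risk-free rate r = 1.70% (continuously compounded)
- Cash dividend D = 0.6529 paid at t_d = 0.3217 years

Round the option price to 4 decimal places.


Answer: Price = 3.7010

Derivation:
PV(D) = D * exp(-r * t_d) = 0.6529 * 0.99454603 = 0.64933910
S_0' = S_0 - PV(D) = 25.1900 - 0.64933910 = 24.54066090
d1 = (ln(S_0'/K) + (r + sigma^2/2)*T) / (sigma*sqrt(T)) = 0.65315397
d2 = d1 - sigma*sqrt(T) = 0.43315397
exp(-rT) = 0.98314368
N(d1) = 0.74317149; N(d2) = 0.66754854
C = S_0' * N(d1) - K * exp(-rT) * N(d2) = 24.54066090 * 0.74317149 - 22.1500 * 0.98314368 * 0.66754854 = 3.7010


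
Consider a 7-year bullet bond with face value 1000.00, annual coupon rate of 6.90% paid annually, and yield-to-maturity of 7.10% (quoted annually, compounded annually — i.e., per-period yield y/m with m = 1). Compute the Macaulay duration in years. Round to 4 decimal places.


Coupon per period c = face * coupon_rate / m = 69.000000
Periods per year m = 1; per-period yield y/m = 0.071000
Number of cashflows N = 7
Cashflows (t years, CF_t, discount factor 1/(1+y/m)^(m*t), PV):
  t = 1.0000: CF_t = 69.000000, DF = 0.933707, PV = 64.425770
  t = 2.0000: CF_t = 69.000000, DF = 0.871808, PV = 60.154781
  t = 3.0000: CF_t = 69.000000, DF = 0.814013, PV = 56.166929
  t = 4.0000: CF_t = 69.000000, DF = 0.760050, PV = 52.443444
  t = 5.0000: CF_t = 69.000000, DF = 0.709664, PV = 48.966801
  t = 6.0000: CF_t = 69.000000, DF = 0.662618, PV = 45.720636
  t = 7.0000: CF_t = 1069.000000, DF = 0.618691, PV = 661.380535
Price P = sum_t PV_t = 989.258898
Macaulay numerator sum_t t * PV_t:
  t * PV_t at t = 1.0000: 64.425770
  t * PV_t at t = 2.0000: 120.309562
  t * PV_t at t = 3.0000: 168.500787
  t * PV_t at t = 4.0000: 209.773777
  t * PV_t at t = 5.0000: 244.834007
  t * PV_t at t = 6.0000: 274.323818
  t * PV_t at t = 7.0000: 4629.663748
Macaulay duration D = (sum_t t * PV_t) / P = 5711.831469 / 989.258898 = 5.773849

Answer: Macaulay duration = 5.7738 years


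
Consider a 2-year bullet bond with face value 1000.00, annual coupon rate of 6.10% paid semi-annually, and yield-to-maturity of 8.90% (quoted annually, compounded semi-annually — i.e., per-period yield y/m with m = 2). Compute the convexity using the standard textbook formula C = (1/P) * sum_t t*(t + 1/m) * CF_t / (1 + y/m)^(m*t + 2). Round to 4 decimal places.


Coupon per period c = face * coupon_rate / m = 30.500000
Periods per year m = 2; per-period yield y/m = 0.044500
Number of cashflows N = 4
Cashflows (t years, CF_t, discount factor 1/(1+y/m)^(m*t), PV):
  t = 0.5000: CF_t = 30.500000, DF = 0.957396, PV = 29.200574
  t = 1.0000: CF_t = 30.500000, DF = 0.916607, PV = 27.956510
  t = 1.5000: CF_t = 30.500000, DF = 0.877556, PV = 26.765447
  t = 2.0000: CF_t = 1030.500000, DF = 0.840168, PV = 865.793296
Price P = sum_t PV_t = 949.715828
Convexity numerator sum_t t*(t + 1/m) * CF_t / (1+y/m)^(m*t + 2):
  t = 0.5000: term = 13.382724
  t = 1.0000: term = 38.437694
  t = 1.5000: term = 73.600179
  t = 2.0000: term = 3967.960448
Convexity = (1/P) * sum = 4093.381045 / 949.715828 = 4.310111

Answer: Convexity = 4.3101


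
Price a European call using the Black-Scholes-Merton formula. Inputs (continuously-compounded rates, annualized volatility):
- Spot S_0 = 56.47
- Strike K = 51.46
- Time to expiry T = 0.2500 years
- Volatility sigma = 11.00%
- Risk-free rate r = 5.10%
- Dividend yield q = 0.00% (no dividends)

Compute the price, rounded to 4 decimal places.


Answer: Price = 5.6928

Derivation:
d1 = (ln(S/K) + (r - q + 0.5*sigma^2) * T) / (sigma * sqrt(T)) = 1.94849485
d2 = d1 - sigma * sqrt(T) = 1.89349485
exp(-rT) = 0.98733094; exp(-qT) = 1.00000000
C = S_0 * exp(-qT) * N(d1) - K * exp(-rT) * N(d2)
N(d1) = 0.97432211; N(d2) = 0.97085395
C = 56.4700 * 1.00000000 * 0.97432211 - 51.4600 * 0.98733094 * 0.97085395 = 5.6928


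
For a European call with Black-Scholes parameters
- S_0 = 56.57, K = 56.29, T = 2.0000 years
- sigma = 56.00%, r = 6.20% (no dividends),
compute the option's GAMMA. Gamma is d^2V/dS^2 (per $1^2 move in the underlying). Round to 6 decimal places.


Answer: Gamma = 0.007617

Derivation:
d1 = 0.5588187992; d2 = -0.2331407957
phi(d1) = 0.3412712176; exp(-qT) = 1.0000000000; exp(-rT) = 0.8833798409
Gamma = exp(-qT) * phi(d1) / (S * sigma * sqrt(T)) = 1.0000000000 * 0.3412712176 / (56.5700 * 0.5600 * 1.4142135624) = 0.007617


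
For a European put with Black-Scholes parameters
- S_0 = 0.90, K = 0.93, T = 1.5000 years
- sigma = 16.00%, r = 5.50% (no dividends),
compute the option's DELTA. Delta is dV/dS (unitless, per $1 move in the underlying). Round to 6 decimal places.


Answer: Delta = -0.362548

Derivation:
d1 = 0.3516557754; d2 = 0.1556965959
phi(d1) = 0.3750224360; exp(-qT) = 1.0000000000; exp(-rT) = 0.9208114379
N(-d1) = 0.3625482154
Delta = -exp(-qT) * N(-d1) = -1.0000000000 * 0.3625482154 = -0.362548


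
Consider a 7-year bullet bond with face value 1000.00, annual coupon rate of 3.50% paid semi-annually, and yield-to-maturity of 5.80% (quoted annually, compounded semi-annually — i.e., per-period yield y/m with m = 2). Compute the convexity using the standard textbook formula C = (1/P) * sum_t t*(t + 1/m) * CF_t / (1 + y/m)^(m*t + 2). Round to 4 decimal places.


Answer: Convexity = 42.1578

Derivation:
Coupon per period c = face * coupon_rate / m = 17.500000
Periods per year m = 2; per-period yield y/m = 0.029000
Number of cashflows N = 14
Cashflows (t years, CF_t, discount factor 1/(1+y/m)^(m*t), PV):
  t = 0.5000: CF_t = 17.500000, DF = 0.971817, PV = 17.006803
  t = 1.0000: CF_t = 17.500000, DF = 0.944429, PV = 16.527505
  t = 1.5000: CF_t = 17.500000, DF = 0.917812, PV = 16.061715
  t = 2.0000: CF_t = 17.500000, DF = 0.891946, PV = 15.609053
  t = 2.5000: CF_t = 17.500000, DF = 0.866808, PV = 15.169148
  t = 3.0000: CF_t = 17.500000, DF = 0.842379, PV = 14.741640
  t = 3.5000: CF_t = 17.500000, DF = 0.818639, PV = 14.326181
  t = 4.0000: CF_t = 17.500000, DF = 0.795567, PV = 13.922430
  t = 4.5000: CF_t = 17.500000, DF = 0.773146, PV = 13.530059
  t = 5.0000: CF_t = 17.500000, DF = 0.751357, PV = 13.148745
  t = 5.5000: CF_t = 17.500000, DF = 0.730182, PV = 12.778178
  t = 6.0000: CF_t = 17.500000, DF = 0.709603, PV = 12.418054
  t = 6.5000: CF_t = 17.500000, DF = 0.689605, PV = 12.068080
  t = 7.0000: CF_t = 1017.500000, DF = 0.670170, PV = 681.897615
Price P = sum_t PV_t = 869.205204
Convexity numerator sum_t t*(t + 1/m) * CF_t / (1+y/m)^(m*t + 2):
  t = 0.5000: term = 8.030858
  t = 1.0000: term = 23.413579
  t = 1.5000: term = 45.507443
  t = 2.0000: term = 73.708200
  t = 2.5000: term = 107.446355
  t = 3.0000: term = 146.185518
  t = 3.5000: term = 189.420820
  t = 4.0000: term = 236.677409
  t = 4.5000: term = 287.509000
  t = 5.0000: term = 341.496491
  t = 5.5000: term = 398.246637
  t = 6.0000: term = 457.390783
  t = 6.5000: term = 518.583655
  t = 7.0000: term = 33810.198857
Convexity = (1/P) * sum = 36643.815603 / 869.205204 = 42.157842


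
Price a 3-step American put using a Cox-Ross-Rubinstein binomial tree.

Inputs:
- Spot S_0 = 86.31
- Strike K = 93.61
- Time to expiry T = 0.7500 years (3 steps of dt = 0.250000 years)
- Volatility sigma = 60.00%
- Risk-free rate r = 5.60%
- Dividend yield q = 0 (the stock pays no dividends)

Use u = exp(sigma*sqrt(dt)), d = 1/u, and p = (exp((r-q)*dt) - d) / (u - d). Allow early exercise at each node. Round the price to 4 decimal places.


Answer: Price = V(0,0) = 21.4256

Derivation:
dt = T/N = 0.250000
u = exp(sigma*sqrt(dt)) = 1.349859; d = 1/u = 0.740818
p = (exp((r-q)*dt) - d) / (u - d) = 0.448706
Discount per step: exp(-r*dt) = 0.986098
Stock lattice S(k, i) with i counting down-moves:
  k=0: S(0,0) = 86.3100
  k=1: S(1,0) = 116.5063; S(1,1) = 63.9400
  k=2: S(2,0) = 157.2671; S(2,1) = 86.3100; S(2,2) = 47.3679
  k=3: S(3,0) = 212.2883; S(3,1) = 116.5063; S(3,2) = 63.9400; S(3,3) = 35.0910
Terminal payoffs V(N, i) = max(K - S_T, 0):
  V(3,0) = 0.000000; V(3,1) = 0.000000; V(3,2) = 29.669979; V(3,3) = 58.518973
Backward induction: V(k, i) = exp(-r*dt) * [p * V(k+1, i) + (1-p) * V(k+1, i+1)]; then take max(V_cont, immediate exercise) for American.
  V(2,0) = exp(-r*dt) * [p*0.000000 + (1-p)*0.000000] = 0.000000; exercise = 0.000000; V(2,0) = max -> 0.000000
  V(2,1) = exp(-r*dt) * [p*0.000000 + (1-p)*29.669979] = 16.129477; exercise = 7.300000; V(2,1) = max -> 16.129477
  V(2,2) = exp(-r*dt) * [p*29.669979 + (1-p)*58.518973] = 44.940659; exercise = 46.242068; V(2,2) = max -> 46.242068
  V(1,0) = exp(-r*dt) * [p*0.000000 + (1-p)*16.129477] = 8.768460; exercise = 0.000000; V(1,0) = max -> 8.768460
  V(1,1) = exp(-r*dt) * [p*16.129477 + (1-p)*46.242068] = 32.275332; exercise = 29.669979; V(1,1) = max -> 32.275332
  V(0,0) = exp(-r*dt) * [p*8.768460 + (1-p)*32.275332] = 21.425587; exercise = 7.300000; V(0,0) = max -> 21.425587


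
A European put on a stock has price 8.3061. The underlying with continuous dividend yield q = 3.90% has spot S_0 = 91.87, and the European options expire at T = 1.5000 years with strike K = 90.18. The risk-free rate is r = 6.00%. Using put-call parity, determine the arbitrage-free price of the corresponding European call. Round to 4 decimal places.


Answer: Call price = 12.5376

Derivation:
Put-call parity: C - P = S_0 * exp(-qT) - K * exp(-rT).
S_0 * exp(-qT) = 91.8700 * 0.94317824 = 86.64978495
K * exp(-rT) = 90.1800 * 0.91393119 = 82.41831429
C = P + S*exp(-qT) - K*exp(-rT)
C = 8.3061 + 86.64978495 - 82.41831429 = 12.5376


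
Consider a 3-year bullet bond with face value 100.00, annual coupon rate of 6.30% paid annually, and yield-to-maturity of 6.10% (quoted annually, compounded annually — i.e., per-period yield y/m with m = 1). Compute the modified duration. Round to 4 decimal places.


Answer: Modified duration = 2.6637

Derivation:
Coupon per period c = face * coupon_rate / m = 6.300000
Periods per year m = 1; per-period yield y/m = 0.061000
Number of cashflows N = 3
Cashflows (t years, CF_t, discount factor 1/(1+y/m)^(m*t), PV):
  t = 1.0000: CF_t = 6.300000, DF = 0.942507, PV = 5.937795
  t = 2.0000: CF_t = 6.300000, DF = 0.888320, PV = 5.596413
  t = 3.0000: CF_t = 106.300000, DF = 0.837247, PV = 88.999407
Price P = sum_t PV_t = 100.533615
First compute Macaulay numerator sum_t t * PV_t:
  t * PV_t at t = 1.0000: 5.937795
  t * PV_t at t = 2.0000: 11.192827
  t * PV_t at t = 3.0000: 266.998221
Macaulay duration D = 284.128842 / 100.533615 = 2.826207
Modified duration = D / (1 + y/m) = 2.826207 / (1 + 0.061000) = 2.663720


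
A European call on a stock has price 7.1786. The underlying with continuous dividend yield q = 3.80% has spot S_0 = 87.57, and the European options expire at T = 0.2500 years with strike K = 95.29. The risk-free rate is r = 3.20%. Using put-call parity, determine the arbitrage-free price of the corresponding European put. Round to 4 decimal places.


Put-call parity: C - P = S_0 * exp(-qT) - K * exp(-rT).
S_0 * exp(-qT) = 87.5700 * 0.99054498 = 86.74202411
K * exp(-rT) = 95.2900 * 0.99203191 = 94.53072116
P = C - S*exp(-qT) + K*exp(-rT)
P = 7.1786 - 86.74202411 + 94.53072116 = 14.9673

Answer: Put price = 14.9673


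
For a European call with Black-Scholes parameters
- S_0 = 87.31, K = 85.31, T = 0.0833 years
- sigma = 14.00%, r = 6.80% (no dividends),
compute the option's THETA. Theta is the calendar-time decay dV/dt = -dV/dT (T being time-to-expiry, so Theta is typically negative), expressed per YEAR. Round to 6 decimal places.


Answer: Theta = -10.814313

Derivation:
d1 = 0.7338945593; d2 = 0.6934881241
phi(d1) = 0.3047574254; exp(-qT) = 1.0000000000; exp(-rT) = 0.9943516125
Theta = -S*exp(-qT)*phi(d1)*sigma/(2*sqrt(T)) - r*K*exp(-rT)*N(d2) + q*S*exp(-qT)*N(d1)
N(d1) = 0.7684934984; N(d2) = 0.7559983620; sqrt(T) = 0.2886173938
Term 1 = -87.3100 * 1.0000000000 * 0.3047574254 * 0.1400 / (2 * 0.2886173938) = -6.4534778459
Term 2 = -0.0680 * 85.3100 * 0.9943516125 * 0.7559983620 = -4.3608353702
Term 3 = 0 (no dividend yield, q = 0)
Theta = -6.4534778459 + (-4.3608353702) + (0.0000000000) = -10.814313


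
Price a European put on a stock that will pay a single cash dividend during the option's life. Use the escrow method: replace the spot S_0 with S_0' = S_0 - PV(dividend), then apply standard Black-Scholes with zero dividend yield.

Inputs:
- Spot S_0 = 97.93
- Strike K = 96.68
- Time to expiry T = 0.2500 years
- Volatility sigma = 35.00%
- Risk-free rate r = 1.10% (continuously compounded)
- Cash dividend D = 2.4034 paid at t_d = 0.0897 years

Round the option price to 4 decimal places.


Answer: Price = 7.1438

Derivation:
PV(D) = D * exp(-r * t_d) = 2.4034 * 0.99901379 = 2.40102973
S_0' = S_0 - PV(D) = 97.9300 - 2.40102973 = 95.52897027
d1 = (ln(S_0'/K) + (r + sigma^2/2)*T) / (sigma*sqrt(T)) = 0.03477428
d2 = d1 - sigma*sqrt(T) = -0.14022572
exp(-rT) = 0.99725378
N(-d1) = 0.48612986; N(-d2) = 0.55575917
P = K * exp(-rT) * N(-d2) - S_0' * N(-d1) = 96.6800 * 0.99725378 * 0.55575917 - 95.52897027 * 0.48612986 = 7.1438


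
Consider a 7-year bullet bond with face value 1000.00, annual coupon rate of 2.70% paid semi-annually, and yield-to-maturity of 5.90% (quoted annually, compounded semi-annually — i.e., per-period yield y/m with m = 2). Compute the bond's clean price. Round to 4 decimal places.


Coupon per period c = face * coupon_rate / m = 13.500000
Periods per year m = 2; per-period yield y/m = 0.029500
Number of cashflows N = 14
Cashflows (t years, CF_t, discount factor 1/(1+y/m)^(m*t), PV):
  t = 0.5000: CF_t = 13.500000, DF = 0.971345, PV = 13.113162
  t = 1.0000: CF_t = 13.500000, DF = 0.943512, PV = 12.737408
  t = 1.5000: CF_t = 13.500000, DF = 0.916476, PV = 12.372422
  t = 2.0000: CF_t = 13.500000, DF = 0.890214, PV = 12.017894
  t = 2.5000: CF_t = 13.500000, DF = 0.864706, PV = 11.673525
  t = 3.0000: CF_t = 13.500000, DF = 0.839928, PV = 11.339024
  t = 3.5000: CF_t = 13.500000, DF = 0.815860, PV = 11.014108
  t = 4.0000: CF_t = 13.500000, DF = 0.792482, PV = 10.698502
  t = 4.5000: CF_t = 13.500000, DF = 0.769773, PV = 10.391940
  t = 5.0000: CF_t = 13.500000, DF = 0.747716, PV = 10.094162
  t = 5.5000: CF_t = 13.500000, DF = 0.726290, PV = 9.804917
  t = 6.0000: CF_t = 13.500000, DF = 0.705479, PV = 9.523960
  t = 6.5000: CF_t = 13.500000, DF = 0.685263, PV = 9.251054
  t = 7.0000: CF_t = 1013.500000, DF = 0.665627, PV = 674.613208
Price P = sum_t PV_t = 818.645283

Answer: Price = 818.6453


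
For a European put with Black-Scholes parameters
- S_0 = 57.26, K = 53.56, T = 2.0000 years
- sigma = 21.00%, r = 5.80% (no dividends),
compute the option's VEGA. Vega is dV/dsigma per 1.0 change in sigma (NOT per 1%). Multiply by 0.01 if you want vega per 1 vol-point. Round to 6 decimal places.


Answer: Vega = 24.128187

Derivation:
d1 = 0.7640112965; d2 = 0.4670264484
phi(d1) = 0.2979602580; exp(-qT) = 1.0000000000; exp(-rT) = 0.8904752233
Vega = S * exp(-qT) * phi(d1) * sqrt(T) = 57.2600 * 1.0000000000 * 0.2979602580 * 1.4142135624 = 24.128187


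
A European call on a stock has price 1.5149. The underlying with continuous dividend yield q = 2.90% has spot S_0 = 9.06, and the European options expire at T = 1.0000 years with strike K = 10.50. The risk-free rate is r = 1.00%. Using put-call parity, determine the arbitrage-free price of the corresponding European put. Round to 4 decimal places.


Put-call parity: C - P = S_0 * exp(-qT) - K * exp(-rT).
S_0 * exp(-qT) = 9.0600 * 0.97141646 = 8.80103317
K * exp(-rT) = 10.5000 * 0.99004983 = 10.39552325
P = C - S*exp(-qT) + K*exp(-rT)
P = 1.5149 - 8.80103317 + 10.39552325 = 3.1094

Answer: Put price = 3.1094


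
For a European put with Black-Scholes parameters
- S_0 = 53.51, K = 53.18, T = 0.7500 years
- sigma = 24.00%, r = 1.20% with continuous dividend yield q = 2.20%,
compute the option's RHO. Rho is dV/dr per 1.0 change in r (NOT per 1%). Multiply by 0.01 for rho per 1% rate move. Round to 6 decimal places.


Answer: Rho = -21.498776

Derivation:
d1 = 0.0976018641; d2 = -0.1102442328
phi(d1) = 0.3970466118; exp(-qT) = 0.9836353794; exp(-rT) = 0.9910403788
N(-d2) = 0.5438921583
Rho = -K*T*exp(-rT)*N(-d2) = -53.1800 * 0.7500 * 0.9910403788 * 0.5438921583 = -21.498776


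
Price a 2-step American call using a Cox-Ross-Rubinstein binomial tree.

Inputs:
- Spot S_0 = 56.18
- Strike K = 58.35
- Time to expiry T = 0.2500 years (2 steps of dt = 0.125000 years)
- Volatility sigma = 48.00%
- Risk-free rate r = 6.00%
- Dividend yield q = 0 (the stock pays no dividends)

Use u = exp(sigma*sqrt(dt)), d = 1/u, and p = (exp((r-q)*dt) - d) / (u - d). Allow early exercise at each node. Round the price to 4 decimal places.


Answer: Price = V(0,0) = 4.6556

Derivation:
dt = T/N = 0.125000
u = exp(sigma*sqrt(dt)) = 1.184956; d = 1/u = 0.843913
p = (exp((r-q)*dt) - d) / (u - d) = 0.479749
Discount per step: exp(-r*dt) = 0.992528
Stock lattice S(k, i) with i counting down-moves:
  k=0: S(0,0) = 56.1800
  k=1: S(1,0) = 66.5708; S(1,1) = 47.4110
  k=2: S(2,0) = 78.8835; S(2,1) = 56.1800; S(2,2) = 40.0108
Terminal payoffs V(N, i) = max(S_T - K, 0):
  V(2,0) = 20.533500; V(2,1) = 0.000000; V(2,2) = 0.000000
Backward induction: V(k, i) = exp(-r*dt) * [p * V(k+1, i) + (1-p) * V(k+1, i+1)]; then take max(V_cont, immediate exercise) for American.
  V(1,0) = exp(-r*dt) * [p*20.533500 + (1-p)*0.000000] = 9.777324; exercise = 8.220827; V(1,0) = max -> 9.777324
  V(1,1) = exp(-r*dt) * [p*0.000000 + (1-p)*0.000000] = 0.000000; exercise = 0.000000; V(1,1) = max -> 0.000000
  V(0,0) = exp(-r*dt) * [p*9.777324 + (1-p)*0.000000] = 4.655615; exercise = 0.000000; V(0,0) = max -> 4.655615


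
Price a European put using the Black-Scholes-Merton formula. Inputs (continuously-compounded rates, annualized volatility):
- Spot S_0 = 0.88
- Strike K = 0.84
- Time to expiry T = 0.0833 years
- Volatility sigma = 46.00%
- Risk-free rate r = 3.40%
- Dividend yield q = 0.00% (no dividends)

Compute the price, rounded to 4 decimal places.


d1 = (ln(S/K) + (r - q + 0.5*sigma^2) * T) / (sigma * sqrt(T)) = 0.43811090
d2 = d1 - sigma * sqrt(T) = 0.30534690
exp(-rT) = 0.99717181; exp(-qT) = 1.00000000
P = K * exp(-rT) * N(-d2) - S_0 * exp(-qT) * N(-d1)
N(-d1) = 0.33065295; N(-d2) = 0.38005098
P = 0.8400 * 0.99717181 * 0.38005098 - 0.8800 * 1.00000000 * 0.33065295 = 0.0274

Answer: Price = 0.0274


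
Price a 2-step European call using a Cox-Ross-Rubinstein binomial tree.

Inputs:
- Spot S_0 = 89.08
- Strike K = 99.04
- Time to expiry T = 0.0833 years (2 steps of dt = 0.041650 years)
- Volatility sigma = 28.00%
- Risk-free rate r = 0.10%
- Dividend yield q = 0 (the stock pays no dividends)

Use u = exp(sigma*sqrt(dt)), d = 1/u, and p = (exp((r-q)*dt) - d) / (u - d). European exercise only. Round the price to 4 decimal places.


dt = T/N = 0.041650
u = exp(sigma*sqrt(dt)) = 1.058808; d = 1/u = 0.944459
p = (exp((r-q)*dt) - d) / (u - d) = 0.486082
Discount per step: exp(-r*dt) = 0.999958
Stock lattice S(k, i) with i counting down-moves:
  k=0: S(0,0) = 89.0800
  k=1: S(1,0) = 94.3186; S(1,1) = 84.1324
  k=2: S(2,0) = 99.8652; S(2,1) = 89.0800; S(2,2) = 79.4596
Terminal payoffs V(N, i) = max(S_T - K, 0):
  V(2,0) = 0.825222; V(2,1) = 0.000000; V(2,2) = 0.000000
Backward induction: V(k, i) = exp(-r*dt) * [p * V(k+1, i) + (1-p) * V(k+1, i+1)].
  V(1,0) = exp(-r*dt) * [p*0.825222 + (1-p)*0.000000] = 0.401109
  V(1,1) = exp(-r*dt) * [p*0.000000 + (1-p)*0.000000] = 0.000000
  V(0,0) = exp(-r*dt) * [p*0.401109 + (1-p)*0.000000] = 0.194964

Answer: Price = V(0,0) = 0.1950


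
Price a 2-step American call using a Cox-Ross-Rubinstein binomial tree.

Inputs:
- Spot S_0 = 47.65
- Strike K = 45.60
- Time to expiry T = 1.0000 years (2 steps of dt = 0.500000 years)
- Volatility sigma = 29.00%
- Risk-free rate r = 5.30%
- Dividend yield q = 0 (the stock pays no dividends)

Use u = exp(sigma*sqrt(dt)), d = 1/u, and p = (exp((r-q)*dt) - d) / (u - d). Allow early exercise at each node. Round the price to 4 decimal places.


Answer: Price = V(0,0) = 7.5365

Derivation:
dt = T/N = 0.500000
u = exp(sigma*sqrt(dt)) = 1.227600; d = 1/u = 0.814598
p = (exp((r-q)*dt) - d) / (u - d) = 0.513936
Discount per step: exp(-r*dt) = 0.973848
Stock lattice S(k, i) with i counting down-moves:
  k=0: S(0,0) = 47.6500
  k=1: S(1,0) = 58.4951; S(1,1) = 38.8156
  k=2: S(2,0) = 71.8086; S(2,1) = 47.6500; S(2,2) = 31.6191
Terminal payoffs V(N, i) = max(S_T - K, 0):
  V(2,0) = 26.208623; V(2,1) = 2.050000; V(2,2) = 0.000000
Backward induction: V(k, i) = exp(-r*dt) * [p * V(k+1, i) + (1-p) * V(k+1, i+1)]; then take max(V_cont, immediate exercise) for American.
  V(1,0) = exp(-r*dt) * [p*26.208623 + (1-p)*2.050000] = 14.087665; exercise = 12.895135; V(1,0) = max -> 14.087665
  V(1,1) = exp(-r*dt) * [p*2.050000 + (1-p)*0.000000] = 1.026015; exercise = 0.000000; V(1,1) = max -> 1.026015
  V(0,0) = exp(-r*dt) * [p*14.087665 + (1-p)*1.026015] = 7.536477; exercise = 2.050000; V(0,0) = max -> 7.536477


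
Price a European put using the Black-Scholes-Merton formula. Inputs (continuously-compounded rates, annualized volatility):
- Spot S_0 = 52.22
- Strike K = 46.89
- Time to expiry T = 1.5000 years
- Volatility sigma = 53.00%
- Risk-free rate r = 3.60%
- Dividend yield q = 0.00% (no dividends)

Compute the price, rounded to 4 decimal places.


d1 = (ln(S/K) + (r - q + 0.5*sigma^2) * T) / (sigma * sqrt(T)) = 0.57360599
d2 = d1 - sigma * sqrt(T) = -0.07550879
exp(-rT) = 0.94743211; exp(-qT) = 1.00000000
P = K * exp(-rT) * N(-d2) - S_0 * exp(-qT) * N(-d1)
N(-d1) = 0.28311723; N(-d2) = 0.53009505
P = 46.8900 * 0.94743211 * 0.53009505 - 52.2200 * 1.00000000 * 0.28311723 = 8.7651

Answer: Price = 8.7651


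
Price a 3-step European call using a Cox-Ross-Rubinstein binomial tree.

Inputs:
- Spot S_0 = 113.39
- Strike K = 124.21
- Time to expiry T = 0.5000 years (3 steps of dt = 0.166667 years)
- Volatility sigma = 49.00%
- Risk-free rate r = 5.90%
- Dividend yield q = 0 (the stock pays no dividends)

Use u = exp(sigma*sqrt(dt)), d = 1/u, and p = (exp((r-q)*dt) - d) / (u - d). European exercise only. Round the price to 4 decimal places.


dt = T/N = 0.166667
u = exp(sigma*sqrt(dt)) = 1.221454; d = 1/u = 0.818697
p = (exp((r-q)*dt) - d) / (u - d) = 0.474691
Discount per step: exp(-r*dt) = 0.990215
Stock lattice S(k, i) with i counting down-moves:
  k=0: S(0,0) = 113.3900
  k=1: S(1,0) = 138.5006; S(1,1) = 92.8320
  k=2: S(2,0) = 169.1721; S(2,1) = 113.3900; S(2,2) = 76.0013
  k=3: S(3,0) = 206.6359; S(3,1) = 138.5006; S(3,2) = 92.8320; S(3,3) = 62.2220
Terminal payoffs V(N, i) = max(S_T - K, 0):
  V(3,0) = 82.425876; V(3,1) = 14.290629; V(3,2) = 0.000000; V(3,3) = 0.000000
Backward induction: V(k, i) = exp(-r*dt) * [p * V(k+1, i) + (1-p) * V(k+1, i+1)].
  V(2,0) = exp(-r*dt) * [p*82.425876 + (1-p)*14.290629] = 46.177511
  V(2,1) = exp(-r*dt) * [p*14.290629 + (1-p)*0.000000] = 6.717257
  V(2,2) = exp(-r*dt) * [p*0.000000 + (1-p)*0.000000] = 0.000000
  V(1,0) = exp(-r*dt) * [p*46.177511 + (1-p)*6.717257] = 25.199672
  V(1,1) = exp(-r*dt) * [p*6.717257 + (1-p)*0.000000] = 3.157421
  V(0,0) = exp(-r*dt) * [p*25.199672 + (1-p)*3.157421] = 13.487403

Answer: Price = V(0,0) = 13.4874


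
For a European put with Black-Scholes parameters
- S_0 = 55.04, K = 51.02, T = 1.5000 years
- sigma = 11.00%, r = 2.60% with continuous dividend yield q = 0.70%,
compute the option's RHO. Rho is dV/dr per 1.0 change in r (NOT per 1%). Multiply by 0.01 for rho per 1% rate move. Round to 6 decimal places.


Answer: Rho = -17.645476

Derivation:
d1 = 0.8418635035; d2 = 0.7071415676
phi(d1) = 0.2799048339; exp(-qT) = 0.9895549326; exp(-rT) = 0.9617507091
N(-d2) = 0.2397392532
Rho = -K*T*exp(-rT)*N(-d2) = -51.0200 * 1.5000 * 0.9617507091 * 0.2397392532 = -17.645476


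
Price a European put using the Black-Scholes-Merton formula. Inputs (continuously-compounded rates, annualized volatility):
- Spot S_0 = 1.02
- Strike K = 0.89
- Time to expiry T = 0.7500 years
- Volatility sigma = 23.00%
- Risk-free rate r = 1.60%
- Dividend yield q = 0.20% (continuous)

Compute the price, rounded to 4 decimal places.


Answer: Price = 0.0252

Derivation:
d1 = (ln(S/K) + (r - q + 0.5*sigma^2) * T) / (sigma * sqrt(T)) = 0.83677605
d2 = d1 - sigma * sqrt(T) = 0.63759021
exp(-rT) = 0.98807171; exp(-qT) = 0.99850112
P = K * exp(-rT) * N(-d2) - S_0 * exp(-qT) * N(-d1)
N(-d1) = 0.20135923; N(-d2) = 0.26187023
P = 0.8900 * 0.98807171 * 0.26187023 - 1.0200 * 0.99850112 * 0.20135923 = 0.0252


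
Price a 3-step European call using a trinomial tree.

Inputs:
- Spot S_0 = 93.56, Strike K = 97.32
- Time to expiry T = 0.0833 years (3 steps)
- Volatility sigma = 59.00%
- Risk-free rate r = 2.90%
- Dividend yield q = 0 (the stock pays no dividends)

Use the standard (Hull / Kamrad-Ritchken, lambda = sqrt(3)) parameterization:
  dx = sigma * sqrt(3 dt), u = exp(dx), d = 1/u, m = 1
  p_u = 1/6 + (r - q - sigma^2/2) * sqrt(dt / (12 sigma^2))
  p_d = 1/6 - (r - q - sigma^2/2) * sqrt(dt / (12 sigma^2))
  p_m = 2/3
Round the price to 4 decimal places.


dt = T/N = 0.027767; dx = sigma*sqrt(3*dt) = 0.170284
u = exp(dx) = 1.185642; d = 1/u = 0.843425
p_u = 0.154841, p_m = 0.666667, p_d = 0.178493
Discount per step: exp(-r*dt) = 0.999195
Stock lattice S(k, j) with j the centered position index:
  k=0: S(0,+0) = 93.5600
  k=1: S(1,-1) = 78.9108; S(1,+0) = 93.5600; S(1,+1) = 110.9287
  k=2: S(2,-2) = 66.5554; S(2,-1) = 78.9108; S(2,+0) = 93.5600; S(2,+1) = 110.9287; S(2,+2) = 131.5216
  k=3: S(3,-3) = 56.1345; S(3,-2) = 66.5554; S(3,-1) = 78.9108; S(3,+0) = 93.5600; S(3,+1) = 110.9287; S(3,+2) = 131.5216; S(3,+3) = 155.9376
Terminal payoffs V(N, j) = max(S_T - K, 0):
  V(3,-3) = 0.000000; V(3,-2) = 0.000000; V(3,-1) = 0.000000; V(3,+0) = 0.000000; V(3,+1) = 13.608650; V(3,+2) = 34.201649; V(3,+3) = 58.617569
Backward induction: V(k, j) = exp(-r*dt) * [p_u * V(k+1, j+1) + p_m * V(k+1, j) + p_d * V(k+1, j-1)]
  V(2,-2) = exp(-r*dt) * [p_u*0.000000 + p_m*0.000000 + p_d*0.000000] = 0.000000
  V(2,-1) = exp(-r*dt) * [p_u*0.000000 + p_m*0.000000 + p_d*0.000000] = 0.000000
  V(2,+0) = exp(-r*dt) * [p_u*13.608650 + p_m*0.000000 + p_d*0.000000] = 2.105477
  V(2,+1) = exp(-r*dt) * [p_u*34.201649 + p_m*13.608650 + p_d*0.000000] = 14.356675
  V(2,+2) = exp(-r*dt) * [p_u*58.617569 + p_m*34.201649 + p_d*13.608650] = 34.278914
  V(1,-1) = exp(-r*dt) * [p_u*2.105477 + p_m*0.000000 + p_d*0.000000] = 0.325751
  V(1,+0) = exp(-r*dt) * [p_u*14.356675 + p_m*2.105477 + p_d*0.000000] = 3.623730
  V(1,+1) = exp(-r*dt) * [p_u*34.278914 + p_m*14.356675 + p_d*2.105477] = 15.242421
  V(0,+0) = exp(-r*dt) * [p_u*15.242421 + p_m*3.623730 + p_d*0.325751] = 4.830220

Answer: Price = V(0,0) = 4.8302


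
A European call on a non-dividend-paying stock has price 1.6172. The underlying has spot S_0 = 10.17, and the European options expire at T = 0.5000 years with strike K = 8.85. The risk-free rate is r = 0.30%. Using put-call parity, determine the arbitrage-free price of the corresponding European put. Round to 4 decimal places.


Answer: Put price = 0.2839

Derivation:
Put-call parity: C - P = S_0 * exp(-qT) - K * exp(-rT).
S_0 * exp(-qT) = 10.1700 * 1.00000000 = 10.17000000
K * exp(-rT) = 8.8500 * 0.99850112 = 8.83673495
P = C - S*exp(-qT) + K*exp(-rT)
P = 1.6172 - 10.17000000 + 8.83673495 = 0.2839


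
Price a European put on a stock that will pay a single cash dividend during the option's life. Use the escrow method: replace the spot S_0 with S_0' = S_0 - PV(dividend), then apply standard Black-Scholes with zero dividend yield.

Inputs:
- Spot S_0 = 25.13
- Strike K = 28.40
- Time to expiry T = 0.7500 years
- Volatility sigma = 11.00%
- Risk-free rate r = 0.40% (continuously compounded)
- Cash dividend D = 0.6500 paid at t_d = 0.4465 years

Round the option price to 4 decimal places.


PV(D) = D * exp(-r * t_d) = 0.6500 * 0.99821559 = 0.64884014
S_0' = S_0 - PV(D) = 25.1300 - 0.64884014 = 24.48115986
d1 = (ln(S_0'/K) + (r + sigma^2/2)*T) / (sigma*sqrt(T)) = -1.47956828
d2 = d1 - sigma*sqrt(T) = -1.57483107
exp(-rT) = 0.99700450
N(-d1) = 0.93050575; N(-d2) = 0.94235228
P = K * exp(-rT) * N(-d2) - S_0' * N(-d1) = 28.4000 * 0.99700450 * 0.94235228 - 24.48115986 * 0.93050575 = 3.9028

Answer: Price = 3.9028


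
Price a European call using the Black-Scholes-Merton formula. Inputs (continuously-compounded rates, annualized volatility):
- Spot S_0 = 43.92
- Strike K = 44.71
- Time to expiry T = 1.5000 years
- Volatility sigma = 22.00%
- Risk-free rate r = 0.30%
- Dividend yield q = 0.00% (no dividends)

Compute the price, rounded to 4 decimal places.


Answer: Price = 4.4495

Derivation:
d1 = (ln(S/K) + (r - q + 0.5*sigma^2) * T) / (sigma * sqrt(T)) = 0.08525934
d2 = d1 - sigma * sqrt(T) = -0.18418453
exp(-rT) = 0.99551011; exp(-qT) = 1.00000000
C = S_0 * exp(-qT) * N(d1) - K * exp(-rT) * N(d2)
N(d1) = 0.53397239; N(d2) = 0.42693435
C = 43.9200 * 1.00000000 * 0.53397239 - 44.7100 * 0.99551011 * 0.42693435 = 4.4495


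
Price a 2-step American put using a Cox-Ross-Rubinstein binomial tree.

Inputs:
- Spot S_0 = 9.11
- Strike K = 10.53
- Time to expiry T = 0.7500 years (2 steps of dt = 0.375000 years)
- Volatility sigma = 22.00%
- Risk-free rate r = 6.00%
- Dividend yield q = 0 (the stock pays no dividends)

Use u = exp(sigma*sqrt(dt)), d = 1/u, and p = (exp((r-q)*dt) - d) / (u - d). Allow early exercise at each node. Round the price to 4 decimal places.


dt = T/N = 0.375000
u = exp(sigma*sqrt(dt)) = 1.144219; d = 1/u = 0.873959
p = (exp((r-q)*dt) - d) / (u - d) = 0.550567
Discount per step: exp(-r*dt) = 0.977751
Stock lattice S(k, i) with i counting down-moves:
  k=0: S(0,0) = 9.1100
  k=1: S(1,0) = 10.4238; S(1,1) = 7.9618
  k=2: S(2,0) = 11.9271; S(2,1) = 9.1100; S(2,2) = 6.9583
Terminal payoffs V(N, i) = max(K - S_T, 0):
  V(2,0) = 0.000000; V(2,1) = 1.420000; V(2,2) = 3.571744
Backward induction: V(k, i) = exp(-r*dt) * [p * V(k+1, i) + (1-p) * V(k+1, i+1)]; then take max(V_cont, immediate exercise) for American.
  V(1,0) = exp(-r*dt) * [p*0.000000 + (1-p)*1.420000] = 0.623995; exercise = 0.106169; V(1,0) = max -> 0.623995
  V(1,1) = exp(-r*dt) * [p*1.420000 + (1-p)*3.571744] = 2.333955; exercise = 2.568234; V(1,1) = max -> 2.568234
  V(0,0) = exp(-r*dt) * [p*0.623995 + (1-p)*2.568234] = 1.464476; exercise = 1.420000; V(0,0) = max -> 1.464476

Answer: Price = V(0,0) = 1.4645


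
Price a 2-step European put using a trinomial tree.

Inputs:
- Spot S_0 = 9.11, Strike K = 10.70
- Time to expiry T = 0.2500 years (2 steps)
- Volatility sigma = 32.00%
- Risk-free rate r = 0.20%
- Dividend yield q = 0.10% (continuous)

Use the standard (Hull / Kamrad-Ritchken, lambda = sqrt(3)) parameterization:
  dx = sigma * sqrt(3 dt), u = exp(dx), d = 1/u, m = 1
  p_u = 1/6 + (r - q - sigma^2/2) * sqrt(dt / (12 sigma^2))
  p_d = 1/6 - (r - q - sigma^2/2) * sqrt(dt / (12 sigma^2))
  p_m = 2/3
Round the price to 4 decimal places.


Answer: Price = V(0,0) = 1.7271

Derivation:
dt = T/N = 0.125000; dx = sigma*sqrt(3*dt) = 0.195959
u = exp(dx) = 1.216477; d = 1/u = 0.822046
p_u = 0.150656, p_m = 0.666667, p_d = 0.182678
Discount per step: exp(-r*dt) = 0.999750
Stock lattice S(k, j) with j the centered position index:
  k=0: S(0,+0) = 9.1100
  k=1: S(1,-1) = 7.4888; S(1,+0) = 9.1100; S(1,+1) = 11.0821
  k=2: S(2,-2) = 6.1562; S(2,-1) = 7.4888; S(2,+0) = 9.1100; S(2,+1) = 11.0821; S(2,+2) = 13.4811
Terminal payoffs V(N, j) = max(K - S_T, 0):
  V(2,-2) = 4.543833; V(2,-1) = 3.211163; V(2,+0) = 1.590000; V(2,+1) = 0.000000; V(2,+2) = 0.000000
Backward induction: V(k, j) = exp(-r*dt) * [p_u * V(k+1, j+1) + p_m * V(k+1, j) + p_d * V(k+1, j-1)]
  V(1,-1) = exp(-r*dt) * [p_u*1.590000 + p_m*3.211163 + p_d*4.543833] = 3.209572
  V(1,+0) = exp(-r*dt) * [p_u*0.000000 + p_m*1.590000 + p_d*3.211163] = 1.646196
  V(1,+1) = exp(-r*dt) * [p_u*0.000000 + p_m*0.000000 + p_d*1.590000] = 0.290385
  V(0,+0) = exp(-r*dt) * [p_u*0.290385 + p_m*1.646196 + p_d*3.209572] = 1.727097


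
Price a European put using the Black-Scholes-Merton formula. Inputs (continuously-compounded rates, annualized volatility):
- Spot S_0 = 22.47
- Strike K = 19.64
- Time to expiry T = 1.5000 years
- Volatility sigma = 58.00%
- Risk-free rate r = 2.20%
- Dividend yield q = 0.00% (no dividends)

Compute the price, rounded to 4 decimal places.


Answer: Price = 4.1738

Derivation:
d1 = (ln(S/K) + (r - q + 0.5*sigma^2) * T) / (sigma * sqrt(T)) = 0.59113337
d2 = d1 - sigma * sqrt(T) = -0.11921866
exp(-rT) = 0.96753856; exp(-qT) = 1.00000000
P = K * exp(-rT) * N(-d2) - S_0 * exp(-qT) * N(-d1)
N(-d1) = 0.27721553; N(-d2) = 0.54744894
P = 19.6400 * 0.96753856 * 0.54744894 - 22.4700 * 1.00000000 * 0.27721553 = 4.1738


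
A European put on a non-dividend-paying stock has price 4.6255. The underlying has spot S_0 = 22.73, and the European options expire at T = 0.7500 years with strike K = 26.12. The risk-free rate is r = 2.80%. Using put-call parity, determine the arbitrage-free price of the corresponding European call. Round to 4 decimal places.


Put-call parity: C - P = S_0 * exp(-qT) - K * exp(-rT).
S_0 * exp(-qT) = 22.7300 * 1.00000000 = 22.73000000
K * exp(-rT) = 26.1200 * 0.97921896 = 25.57719935
C = P + S*exp(-qT) - K*exp(-rT)
C = 4.6255 + 22.73000000 - 25.57719935 = 1.7783

Answer: Call price = 1.7783


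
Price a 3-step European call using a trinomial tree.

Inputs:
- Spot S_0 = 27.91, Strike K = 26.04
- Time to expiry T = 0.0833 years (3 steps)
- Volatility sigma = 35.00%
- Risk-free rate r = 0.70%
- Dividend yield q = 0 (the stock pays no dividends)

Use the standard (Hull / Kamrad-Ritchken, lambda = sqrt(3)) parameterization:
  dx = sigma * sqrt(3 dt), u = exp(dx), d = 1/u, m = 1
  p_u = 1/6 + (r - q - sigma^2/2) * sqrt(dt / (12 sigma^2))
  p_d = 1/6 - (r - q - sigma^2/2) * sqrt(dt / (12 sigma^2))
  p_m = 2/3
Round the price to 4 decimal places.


dt = T/N = 0.027767; dx = sigma*sqrt(3*dt) = 0.101016
u = exp(dx) = 1.106294; d = 1/u = 0.903918
p_u = 0.159211, p_m = 0.666667, p_d = 0.174123
Discount per step: exp(-r*dt) = 0.999806
Stock lattice S(k, j) with j the centered position index:
  k=0: S(0,+0) = 27.9100
  k=1: S(1,-1) = 25.2284; S(1,+0) = 27.9100; S(1,+1) = 30.8767
  k=2: S(2,-2) = 22.8044; S(2,-1) = 25.2284; S(2,+0) = 27.9100; S(2,+1) = 30.8767; S(2,+2) = 34.1587
  k=3: S(3,-3) = 20.6133; S(3,-2) = 22.8044; S(3,-1) = 25.2284; S(3,+0) = 27.9100; S(3,+1) = 30.8767; S(3,+2) = 34.1587; S(3,+3) = 37.7896
Terminal payoffs V(N, j) = max(S_T - K, 0):
  V(3,-3) = 0.000000; V(3,-2) = 0.000000; V(3,-1) = 0.000000; V(3,+0) = 1.870000; V(3,+1) = 4.836678; V(3,+2) = 8.118697; V(3,+3) = 11.749577
Backward induction: V(k, j) = exp(-r*dt) * [p_u * V(k+1, j+1) + p_m * V(k+1, j) + p_d * V(k+1, j-1)]
  V(2,-2) = exp(-r*dt) * [p_u*0.000000 + p_m*0.000000 + p_d*0.000000] = 0.000000
  V(2,-1) = exp(-r*dt) * [p_u*1.870000 + p_m*0.000000 + p_d*0.000000] = 0.297666
  V(2,+0) = exp(-r*dt) * [p_u*4.836678 + p_m*1.870000 + p_d*0.000000] = 2.016326
  V(2,+1) = exp(-r*dt) * [p_u*8.118697 + p_m*4.836678 + p_d*1.870000] = 4.841704
  V(2,+2) = exp(-r*dt) * [p_u*11.749577 + p_m*8.118697 + p_d*4.836678] = 8.123719
  V(1,-1) = exp(-r*dt) * [p_u*2.016326 + p_m*0.297666 + p_d*0.000000] = 0.519364
  V(1,+0) = exp(-r*dt) * [p_u*4.841704 + p_m*2.016326 + p_d*0.297666] = 2.166477
  V(1,+1) = exp(-r*dt) * [p_u*8.123719 + p_m*4.841704 + p_d*2.016326] = 4.871326
  V(0,+0) = exp(-r*dt) * [p_u*4.871326 + p_m*2.166477 + p_d*0.519364] = 2.309870

Answer: Price = V(0,0) = 2.3099


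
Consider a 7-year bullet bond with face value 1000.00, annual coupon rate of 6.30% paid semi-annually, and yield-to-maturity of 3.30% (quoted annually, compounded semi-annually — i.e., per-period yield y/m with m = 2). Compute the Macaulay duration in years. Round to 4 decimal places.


Coupon per period c = face * coupon_rate / m = 31.500000
Periods per year m = 2; per-period yield y/m = 0.016500
Number of cashflows N = 14
Cashflows (t years, CF_t, discount factor 1/(1+y/m)^(m*t), PV):
  t = 0.5000: CF_t = 31.500000, DF = 0.983768, PV = 30.988687
  t = 1.0000: CF_t = 31.500000, DF = 0.967799, PV = 30.485673
  t = 1.5000: CF_t = 31.500000, DF = 0.952090, PV = 29.990824
  t = 2.0000: CF_t = 31.500000, DF = 0.936635, PV = 29.504008
  t = 2.5000: CF_t = 31.500000, DF = 0.921432, PV = 29.025094
  t = 3.0000: CF_t = 31.500000, DF = 0.906475, PV = 28.553954
  t = 3.5000: CF_t = 31.500000, DF = 0.891761, PV = 28.090461
  t = 4.0000: CF_t = 31.500000, DF = 0.877285, PV = 27.634492
  t = 4.5000: CF_t = 31.500000, DF = 0.863045, PV = 27.185925
  t = 5.0000: CF_t = 31.500000, DF = 0.849036, PV = 26.744638
  t = 5.5000: CF_t = 31.500000, DF = 0.835254, PV = 26.310515
  t = 6.0000: CF_t = 31.500000, DF = 0.821696, PV = 25.883438
  t = 6.5000: CF_t = 31.500000, DF = 0.808359, PV = 25.463293
  t = 7.0000: CF_t = 1031.500000, DF = 0.795237, PV = 820.287079
Price P = sum_t PV_t = 1186.148082
Macaulay numerator sum_t t * PV_t:
  t * PV_t at t = 0.5000: 15.494343
  t * PV_t at t = 1.0000: 30.485673
  t * PV_t at t = 1.5000: 44.986237
  t * PV_t at t = 2.0000: 59.008017
  t * PV_t at t = 2.5000: 72.562736
  t * PV_t at t = 3.0000: 85.661862
  t * PV_t at t = 3.5000: 98.316615
  t * PV_t at t = 4.0000: 110.537969
  t * PV_t at t = 4.5000: 122.336660
  t * PV_t at t = 5.0000: 133.723190
  t * PV_t at t = 5.5000: 144.707830
  t * PV_t at t = 6.0000: 155.300627
  t * PV_t at t = 6.5000: 165.511407
  t * PV_t at t = 7.0000: 5742.009553
Macaulay duration D = (sum_t t * PV_t) / P = 6980.642719 / 1186.148082 = 5.885136

Answer: Macaulay duration = 5.8851 years


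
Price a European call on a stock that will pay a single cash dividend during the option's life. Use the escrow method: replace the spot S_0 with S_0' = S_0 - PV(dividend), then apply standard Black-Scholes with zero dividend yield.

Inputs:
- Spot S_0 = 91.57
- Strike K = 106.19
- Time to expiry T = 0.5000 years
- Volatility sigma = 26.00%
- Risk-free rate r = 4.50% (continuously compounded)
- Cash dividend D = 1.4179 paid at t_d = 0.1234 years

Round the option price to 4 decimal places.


Answer: Price = 2.2570

Derivation:
PV(D) = D * exp(-r * t_d) = 1.4179 * 0.99446239 = 1.41004822
S_0' = S_0 - PV(D) = 91.5700 - 1.41004822 = 90.15995178
d1 = (ln(S_0'/K) + (r + sigma^2/2)*T) / (sigma*sqrt(T)) = -0.67580157
d2 = d1 - sigma*sqrt(T) = -0.85964934
exp(-rT) = 0.97775124
N(d1) = 0.24958332; N(d2) = 0.19499119
C = S_0' * N(d1) - K * exp(-rT) * N(d2) = 90.15995178 * 0.24958332 - 106.1900 * 0.97775124 * 0.19499119 = 2.2570


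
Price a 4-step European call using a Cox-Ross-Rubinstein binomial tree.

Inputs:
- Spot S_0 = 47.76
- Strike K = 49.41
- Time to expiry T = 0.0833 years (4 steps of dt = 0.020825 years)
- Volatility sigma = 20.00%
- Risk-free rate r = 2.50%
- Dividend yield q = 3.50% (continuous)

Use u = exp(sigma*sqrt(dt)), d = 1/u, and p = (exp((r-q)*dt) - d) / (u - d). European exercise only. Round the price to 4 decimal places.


dt = T/N = 0.020825
u = exp(sigma*sqrt(dt)) = 1.029282; d = 1/u = 0.971551
p = (exp((r-q)*dt) - d) / (u - d) = 0.489178
Discount per step: exp(-r*dt) = 0.999480
Stock lattice S(k, i) with i counting down-moves:
  k=0: S(0,0) = 47.7600
  k=1: S(1,0) = 49.1585; S(1,1) = 46.4013
  k=2: S(2,0) = 50.5980; S(2,1) = 47.7600; S(2,2) = 45.0812
  k=3: S(3,0) = 52.0796; S(3,1) = 49.1585; S(3,2) = 46.4013; S(3,3) = 43.7987
  k=4: S(4,0) = 53.6046; S(4,1) = 50.5980; S(4,2) = 47.7600; S(4,3) = 45.0812; S(4,4) = 42.5526
Terminal payoffs V(N, i) = max(S_T - K, 0):
  V(4,0) = 4.194629; V(4,1) = 1.187995; V(4,2) = 0.000000; V(4,3) = 0.000000; V(4,4) = 0.000000
Backward induction: V(k, i) = exp(-r*dt) * [p * V(k+1, i) + (1-p) * V(k+1, i+1)].
  V(3,0) = exp(-r*dt) * [p*4.194629 + (1-p)*1.187995] = 2.657391
  V(3,1) = exp(-r*dt) * [p*1.187995 + (1-p)*0.000000] = 0.580839
  V(3,2) = exp(-r*dt) * [p*0.000000 + (1-p)*0.000000] = 0.000000
  V(3,3) = exp(-r*dt) * [p*0.000000 + (1-p)*0.000000] = 0.000000
  V(2,0) = exp(-r*dt) * [p*2.657391 + (1-p)*0.580839] = 1.595812
  V(2,1) = exp(-r*dt) * [p*0.580839 + (1-p)*0.000000] = 0.283986
  V(2,2) = exp(-r*dt) * [p*0.000000 + (1-p)*0.000000] = 0.000000
  V(1,0) = exp(-r*dt) * [p*1.595812 + (1-p)*0.283986] = 0.925221
  V(1,1) = exp(-r*dt) * [p*0.283986 + (1-p)*0.000000] = 0.138847
  V(0,0) = exp(-r*dt) * [p*0.925221 + (1-p)*0.138847] = 0.523252

Answer: Price = V(0,0) = 0.5233
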